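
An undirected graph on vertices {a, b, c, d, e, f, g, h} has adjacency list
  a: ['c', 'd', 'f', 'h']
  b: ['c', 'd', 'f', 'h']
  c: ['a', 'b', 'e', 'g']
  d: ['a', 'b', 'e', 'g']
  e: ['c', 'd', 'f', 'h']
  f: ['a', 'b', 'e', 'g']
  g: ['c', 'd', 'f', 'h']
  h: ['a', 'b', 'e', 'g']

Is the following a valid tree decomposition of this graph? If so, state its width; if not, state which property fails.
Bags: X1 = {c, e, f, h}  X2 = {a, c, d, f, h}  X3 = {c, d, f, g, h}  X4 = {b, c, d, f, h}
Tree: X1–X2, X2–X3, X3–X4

No — edge (d,e) lies in no bag.

A tree decomposition must satisfy three properties: every vertex lies in some bag; for every edge, both endpoints lie together in some bag; and for every vertex, the bags containing it form a connected subtree. Here edge (d,e) lies in no bag, so the decomposition is invalid.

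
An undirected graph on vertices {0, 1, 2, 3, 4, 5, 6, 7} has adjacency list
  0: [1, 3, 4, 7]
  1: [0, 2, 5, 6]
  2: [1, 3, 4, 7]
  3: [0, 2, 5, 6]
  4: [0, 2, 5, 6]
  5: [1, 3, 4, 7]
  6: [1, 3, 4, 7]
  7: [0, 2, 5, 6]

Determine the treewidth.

4

A width-4 tree decomposition is:
Bags: B1 = {0, 1, 3, 4, 7}  B2 = {1, 3, 4, 5, 7}  B3 = {1, 3, 4, 6, 7}  B4 = {1, 2, 3, 4, 7}
Tree: B1–B2, B2–B3, B3–B4
The largest bag has 5 vertices, giving width 4; this decomposition certifies tw(G) ≤ 4. For the lower bound: the 5 vertex sets {0,1}, {5,7}, {3,6}, {4}, {2} are disjoint, each induces a connected subgraph, and every pair is joined by at least one edge of G. Contracting each set to a single vertex therefore yields K_{5} as a minor, and since treewidth is minor-monotone, tw(G) ≥ tw(K_{5}) = 4. Hence tw(G) = 4 exactly.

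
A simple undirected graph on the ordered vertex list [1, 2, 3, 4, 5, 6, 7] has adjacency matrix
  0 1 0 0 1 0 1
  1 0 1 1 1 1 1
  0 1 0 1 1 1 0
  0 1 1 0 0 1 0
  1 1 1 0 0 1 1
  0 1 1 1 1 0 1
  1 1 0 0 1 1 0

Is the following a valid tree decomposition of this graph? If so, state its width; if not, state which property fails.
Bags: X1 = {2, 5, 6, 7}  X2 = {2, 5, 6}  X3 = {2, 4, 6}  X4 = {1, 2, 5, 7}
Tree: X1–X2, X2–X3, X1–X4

No — vertex 3 appears in no bag.

A tree decomposition must satisfy three properties: every vertex lies in some bag; for every edge, both endpoints lie together in some bag; and for every vertex, the bags containing it form a connected subtree. Here vertex 3 appears in no bag, so the decomposition is invalid.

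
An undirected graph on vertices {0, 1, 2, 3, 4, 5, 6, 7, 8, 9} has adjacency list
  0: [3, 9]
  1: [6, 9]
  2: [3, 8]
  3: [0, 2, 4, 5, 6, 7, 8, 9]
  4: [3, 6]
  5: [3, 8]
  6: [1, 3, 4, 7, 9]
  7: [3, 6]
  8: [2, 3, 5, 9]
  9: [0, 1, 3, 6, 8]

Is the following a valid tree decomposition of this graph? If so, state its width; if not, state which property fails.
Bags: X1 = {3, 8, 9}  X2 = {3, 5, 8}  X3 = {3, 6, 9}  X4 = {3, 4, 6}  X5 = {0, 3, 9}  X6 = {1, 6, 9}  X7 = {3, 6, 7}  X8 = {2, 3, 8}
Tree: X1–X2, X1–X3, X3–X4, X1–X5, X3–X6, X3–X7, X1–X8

Yes; width 2.

Vertex coverage: the bags together contain {0, 1, 2, 3, 4, 5, 6, 7, 8, 9}, the full vertex set. Edge coverage: each edge of G has both endpoints in at least one bag. Running intersection: for every vertex, the bags containing it form a connected subtree. All three properties hold, so this is a valid tree decomposition of width max|bag| − 1 = 2, and hence tw(G) ≤ 2.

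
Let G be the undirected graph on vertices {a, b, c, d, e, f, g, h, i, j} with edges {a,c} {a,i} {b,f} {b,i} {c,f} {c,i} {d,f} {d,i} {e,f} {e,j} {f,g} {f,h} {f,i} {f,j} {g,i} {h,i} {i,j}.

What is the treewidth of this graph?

A width-2 tree decomposition is:
Bags: B1 = {f, i, j}  B2 = {d, f, i}  B3 = {e, f, j}  B4 = {b, f, i}  B5 = {c, f, i}  B6 = {a, c, i}  B7 = {f, h, i}  B8 = {f, g, i}
Tree: B1–B2, B1–B3, B1–B4, B4–B5, B5–B6, B1–B7, B4–B8
The largest bag has 3 vertices, giving width 2; this decomposition certifies tw(G) ≤ 2. Conversely, {a, c, i} is a clique of size 3, and the vertices of any clique must share a bag in every tree decomposition; so some bag has ≥ 3 vertices and tw(G) ≥ 2. The upper and lower bounds meet at 2, so that is the treewidth.

2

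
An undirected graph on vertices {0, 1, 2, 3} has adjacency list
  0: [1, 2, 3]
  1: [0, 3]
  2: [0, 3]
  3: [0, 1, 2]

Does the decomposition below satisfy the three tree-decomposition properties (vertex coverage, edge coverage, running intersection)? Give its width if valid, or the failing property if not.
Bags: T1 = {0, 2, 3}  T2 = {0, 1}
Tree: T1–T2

A tree decomposition must satisfy three properties: every vertex lies in some bag; for every edge, both endpoints lie together in some bag; and for every vertex, the bags containing it form a connected subtree. Here edge (3,1) lies in no bag, so the decomposition is invalid.

No — edge (3,1) lies in no bag.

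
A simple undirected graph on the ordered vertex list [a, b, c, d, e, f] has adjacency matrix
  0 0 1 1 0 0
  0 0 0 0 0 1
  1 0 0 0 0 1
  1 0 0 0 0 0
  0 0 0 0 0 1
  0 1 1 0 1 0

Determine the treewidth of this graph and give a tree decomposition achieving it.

Every bag has size at most 2, so the width is 2 − 1 = 1 and tw(G) ≤ 1. G has an edge, so its treewidth is at least 1. Combining the bounds, tw(G) = 1.

Treewidth 1.
One optimal decomposition is:
Bags: B1 = {b, f}  B2 = {c, f}  B3 = {a, c}  B4 = {a, d}  B5 = {e, f}
Tree: B1–B2, B2–B3, B3–B4, B2–B5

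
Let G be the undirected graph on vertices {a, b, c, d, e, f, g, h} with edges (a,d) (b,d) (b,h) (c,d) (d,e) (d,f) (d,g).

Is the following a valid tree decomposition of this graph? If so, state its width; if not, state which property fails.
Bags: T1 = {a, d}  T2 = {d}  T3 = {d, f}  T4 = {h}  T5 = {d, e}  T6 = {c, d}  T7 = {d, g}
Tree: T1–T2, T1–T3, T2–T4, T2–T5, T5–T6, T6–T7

No — vertex b appears in no bag.

A tree decomposition must satisfy three properties: every vertex lies in some bag; for every edge, both endpoints lie together in some bag; and for every vertex, the bags containing it form a connected subtree. Here vertex b appears in no bag, so the decomposition is invalid.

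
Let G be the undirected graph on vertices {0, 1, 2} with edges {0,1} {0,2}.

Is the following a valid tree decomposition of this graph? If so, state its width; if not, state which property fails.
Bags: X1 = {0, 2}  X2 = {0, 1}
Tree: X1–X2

Every vertex of G appears in some bag (union = {0, 1, 2}); every edge is covered by a bag; and for each vertex v the set of bags containing v is connected in the bag tree. The decomposition is therefore valid. The largest bag has 2 vertices, so the width is 1.

Yes; width 1.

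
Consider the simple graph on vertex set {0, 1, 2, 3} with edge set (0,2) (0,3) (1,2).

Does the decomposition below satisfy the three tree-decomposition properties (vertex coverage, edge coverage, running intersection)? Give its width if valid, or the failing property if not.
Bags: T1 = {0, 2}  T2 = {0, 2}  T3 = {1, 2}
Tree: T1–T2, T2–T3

A tree decomposition must satisfy three properties: every vertex lies in some bag; for every edge, both endpoints lie together in some bag; and for every vertex, the bags containing it form a connected subtree. Here vertex 3 appears in no bag, so the decomposition is invalid.

No — vertex 3 appears in no bag.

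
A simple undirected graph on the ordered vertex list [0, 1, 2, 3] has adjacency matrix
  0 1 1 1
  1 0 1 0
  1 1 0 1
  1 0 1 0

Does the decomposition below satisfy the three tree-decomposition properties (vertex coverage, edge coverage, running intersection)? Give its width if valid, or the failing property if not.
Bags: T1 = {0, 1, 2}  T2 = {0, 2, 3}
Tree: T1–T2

Vertex coverage: the bags together contain {0, 1, 2, 3}, the full vertex set. Edge coverage: each edge of G has both endpoints in at least one bag. Running intersection: for every vertex, the bags containing it form a connected subtree. All three properties hold, so this is a valid tree decomposition of width max|bag| − 1 = 2, and hence tw(G) ≤ 2.

Yes; width 2.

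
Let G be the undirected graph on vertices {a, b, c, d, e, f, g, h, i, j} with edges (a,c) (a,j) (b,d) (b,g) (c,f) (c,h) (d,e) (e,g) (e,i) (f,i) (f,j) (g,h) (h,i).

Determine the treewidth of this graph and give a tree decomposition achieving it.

Treewidth 2.
One optimal decomposition is:
Bags: B1 = {b, d, e}  B2 = {b, e, g}  B3 = {e, g, i}  B4 = {g, h, i}  B5 = {f, h, i}  B6 = {c, f, h}  B7 = {c, f, j}  B8 = {a, c, j}
Tree: B1–B2, B2–B3, B3–B4, B4–B5, B5–B6, B6–B7, B7–B8

Each bag holds 3 vertices, so the decomposition has width 2, which upper-bounds the treewidth. For the lower bound, G contains the cycle d–b–g–e–d, so G is not a forest; only forests have treewidth ≤ 1, hence tw(G) ≥ 2. The upper and lower bounds meet at 2, so that is the treewidth.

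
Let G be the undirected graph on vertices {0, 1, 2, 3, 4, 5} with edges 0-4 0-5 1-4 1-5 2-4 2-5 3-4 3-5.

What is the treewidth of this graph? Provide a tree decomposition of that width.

Treewidth 2.
One such decomposition:
Bags: B1 = {0, 4, 5}  B2 = {2, 4, 5}  B3 = {3, 4, 5}  B4 = {1, 4, 5}
Tree: B1–B2, B2–B3, B3–B4

Each bag holds 3 vertices, so the decomposition has width 2, which upper-bounds the treewidth. The edges 5–0–4–2–5 form a cycle, so G is not a tree and its treewidth is at least 2. Combining the bounds, tw(G) = 2.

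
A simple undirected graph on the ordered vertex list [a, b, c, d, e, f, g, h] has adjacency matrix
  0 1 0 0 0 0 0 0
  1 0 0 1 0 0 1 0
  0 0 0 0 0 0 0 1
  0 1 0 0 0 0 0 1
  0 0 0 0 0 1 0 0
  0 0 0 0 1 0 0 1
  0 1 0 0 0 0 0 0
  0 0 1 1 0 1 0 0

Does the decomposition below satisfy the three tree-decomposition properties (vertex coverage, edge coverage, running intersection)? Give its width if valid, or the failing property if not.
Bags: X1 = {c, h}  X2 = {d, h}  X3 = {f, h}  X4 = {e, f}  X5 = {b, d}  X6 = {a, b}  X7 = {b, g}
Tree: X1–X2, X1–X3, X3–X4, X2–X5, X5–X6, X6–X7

Yes; width 1.

Every vertex of G appears in some bag (union = {a, b, c, d, e, f, g, h}); every edge is covered by a bag; and for each vertex v the set of bags containing v is connected in the bag tree. The decomposition is therefore valid. The largest bag has 2 vertices, so the width is 1.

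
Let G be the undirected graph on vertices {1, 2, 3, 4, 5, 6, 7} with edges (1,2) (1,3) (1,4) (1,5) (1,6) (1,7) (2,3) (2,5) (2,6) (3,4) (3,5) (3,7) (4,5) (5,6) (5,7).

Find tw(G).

3

A width-3 tree decomposition is:
Bags: B1 = {1, 2, 5, 6}  B2 = {1, 2, 3, 5}  B3 = {1, 3, 4, 5}  B4 = {1, 3, 5, 7}
Tree: B1–B2, B2–B3, B3–B4
Every bag has size at most 4, so the width is 4 − 1 = 3 and tw(G) ≤ 3. For the lower bound, the 4 vertices {1, 2, 3, 5} are pairwise adjacent, and any tree decomposition puts a clique entirely inside one bag — forcing width ≥ 3. Hence tw(G) = 3 exactly.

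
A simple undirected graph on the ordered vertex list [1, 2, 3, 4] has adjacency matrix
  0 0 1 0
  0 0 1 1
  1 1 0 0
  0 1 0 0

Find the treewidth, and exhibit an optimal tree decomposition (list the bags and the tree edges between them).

Treewidth 1.
One such decomposition:
Bags: B1 = {2, 4}  B2 = {2, 3}  B3 = {1, 3}
Tree: B1–B2, B2–B3

Every bag has size at most 2, so the width is 2 − 1 = 1 and tw(G) ≤ 1. Any graph with an edge has treewidth ≥ 1, and G has the edge 4–2. Hence tw(G) = 1 exactly.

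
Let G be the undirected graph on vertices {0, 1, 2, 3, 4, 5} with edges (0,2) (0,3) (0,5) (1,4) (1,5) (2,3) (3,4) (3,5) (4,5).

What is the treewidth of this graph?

A width-2 tree decomposition is:
Bags: B1 = {0, 3, 5}  B2 = {3, 4, 5}  B3 = {0, 2, 3}  B4 = {1, 4, 5}
Tree: B1–B2, B1–B3, B2–B4
Every bag has size at most 3, so the width is 3 − 1 = 2 and tw(G) ≤ 2. Conversely, {1, 4, 5} is a clique of size 3, and the vertices of any clique must share a bag in every tree decomposition; so some bag has ≥ 3 vertices and tw(G) ≥ 2. Combining the bounds, tw(G) = 2.

2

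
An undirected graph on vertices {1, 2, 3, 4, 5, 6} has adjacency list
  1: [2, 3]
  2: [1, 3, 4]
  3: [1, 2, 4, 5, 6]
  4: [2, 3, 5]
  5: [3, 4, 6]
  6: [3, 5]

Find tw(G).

A width-2 tree decomposition is:
Bags: B1 = {3, 4, 5}  B2 = {2, 3, 4}  B3 = {3, 5, 6}  B4 = {1, 2, 3}
Tree: B1–B2, B1–B3, B2–B4
Every bag has size at most 3, so the width is 3 − 1 = 2 and tw(G) ≤ 2. For the lower bound, the 3 vertices {1, 2, 3} are pairwise adjacent, and any tree decomposition puts a clique entirely inside one bag — forcing width ≥ 2. Therefore the treewidth is 2.

2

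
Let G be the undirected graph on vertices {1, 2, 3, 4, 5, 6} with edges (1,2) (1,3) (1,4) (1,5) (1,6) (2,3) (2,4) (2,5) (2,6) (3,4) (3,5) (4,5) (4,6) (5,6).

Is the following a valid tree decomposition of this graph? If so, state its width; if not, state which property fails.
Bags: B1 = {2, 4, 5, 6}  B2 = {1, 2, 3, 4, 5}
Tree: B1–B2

No — edge (1,6) lies in no bag.

A tree decomposition must satisfy three properties: every vertex lies in some bag; for every edge, both endpoints lie together in some bag; and for every vertex, the bags containing it form a connected subtree. Here edge (1,6) lies in no bag, so the decomposition is invalid.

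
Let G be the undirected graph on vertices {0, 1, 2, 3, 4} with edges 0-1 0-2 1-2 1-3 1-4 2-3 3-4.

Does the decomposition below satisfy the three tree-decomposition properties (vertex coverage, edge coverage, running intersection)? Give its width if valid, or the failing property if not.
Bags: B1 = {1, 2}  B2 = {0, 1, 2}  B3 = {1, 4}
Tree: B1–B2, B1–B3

No — vertex 3 appears in no bag.

A tree decomposition must satisfy three properties: every vertex lies in some bag; for every edge, both endpoints lie together in some bag; and for every vertex, the bags containing it form a connected subtree. Here vertex 3 appears in no bag, so the decomposition is invalid.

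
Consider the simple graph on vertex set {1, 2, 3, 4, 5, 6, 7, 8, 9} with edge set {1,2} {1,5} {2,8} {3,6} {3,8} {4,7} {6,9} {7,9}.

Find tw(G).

A width-1 tree decomposition is:
Bags: B1 = {4, 7}  B2 = {7, 9}  B3 = {6, 9}  B4 = {3, 6}  B5 = {3, 8}  B6 = {2, 8}  B7 = {1, 2}  B8 = {1, 5}
Tree: B1–B2, B2–B3, B3–B4, B4–B5, B5–B6, B6–B7, B7–B8
Each bag holds 2 vertices, so the decomposition has width 1, which upper-bounds the treewidth. Since G has at least one edge (e.g. 4–7), it is not an edgeless graph, so tw(G) ≥ 1. Hence tw(G) = 1 exactly.

1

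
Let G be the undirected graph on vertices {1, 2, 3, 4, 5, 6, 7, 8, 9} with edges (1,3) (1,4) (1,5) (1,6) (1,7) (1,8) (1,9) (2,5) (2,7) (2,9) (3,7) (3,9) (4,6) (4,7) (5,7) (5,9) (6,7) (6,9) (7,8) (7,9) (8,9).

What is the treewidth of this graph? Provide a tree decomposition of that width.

Treewidth 3.
One optimal decomposition is:
Bags: B1 = {1, 4, 6, 7}  B2 = {1, 6, 7, 9}  B3 = {1, 7, 8, 9}  B4 = {1, 5, 7, 9}  B5 = {1, 3, 7, 9}  B6 = {2, 5, 7, 9}
Tree: B1–B2, B2–B3, B3–B4, B2–B5, B4–B6

Every bag has size at most 4, so the width is 4 − 1 = 3 and tw(G) ≤ 3. Conversely, {1, 7, 8, 9} is a clique of size 4, and the vertices of any clique must share a bag in every tree decomposition; so some bag has ≥ 4 vertices and tw(G) ≥ 3. Combining the bounds, tw(G) = 3.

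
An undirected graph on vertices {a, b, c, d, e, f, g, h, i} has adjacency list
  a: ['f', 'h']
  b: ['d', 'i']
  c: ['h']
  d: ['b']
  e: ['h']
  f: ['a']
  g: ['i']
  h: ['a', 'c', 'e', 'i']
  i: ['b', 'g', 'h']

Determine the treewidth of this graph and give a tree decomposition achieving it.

Each bag holds 2 vertices, so the decomposition has width 1, which upper-bounds the treewidth. Any graph with an edge has treewidth ≥ 1, and G has the edge h–i. Therefore the treewidth is 1.

Treewidth 1.
One optimal decomposition is:
Bags: B1 = {h, i}  B2 = {a, h}  B3 = {e, h}  B4 = {g, i}  B5 = {a, f}  B6 = {b, i}  B7 = {b, d}  B8 = {c, h}
Tree: B1–B2, B1–B3, B1–B4, B2–B5, B1–B6, B6–B7, B3–B8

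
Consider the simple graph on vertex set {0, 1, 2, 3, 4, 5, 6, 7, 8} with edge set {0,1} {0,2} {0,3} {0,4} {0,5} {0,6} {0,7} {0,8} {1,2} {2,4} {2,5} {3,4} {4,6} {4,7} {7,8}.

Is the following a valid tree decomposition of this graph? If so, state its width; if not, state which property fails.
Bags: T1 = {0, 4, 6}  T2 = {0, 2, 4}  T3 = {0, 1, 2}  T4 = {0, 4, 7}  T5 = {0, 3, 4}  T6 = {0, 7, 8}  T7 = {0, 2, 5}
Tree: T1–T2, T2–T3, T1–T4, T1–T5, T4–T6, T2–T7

Yes; width 2.

Every vertex of G appears in some bag (union = {0, 1, 2, 3, 4, 5, 6, 7, 8}); every edge is covered by a bag; and for each vertex v the set of bags containing v is connected in the bag tree. The decomposition is therefore valid. The largest bag has 3 vertices, so the width is 2.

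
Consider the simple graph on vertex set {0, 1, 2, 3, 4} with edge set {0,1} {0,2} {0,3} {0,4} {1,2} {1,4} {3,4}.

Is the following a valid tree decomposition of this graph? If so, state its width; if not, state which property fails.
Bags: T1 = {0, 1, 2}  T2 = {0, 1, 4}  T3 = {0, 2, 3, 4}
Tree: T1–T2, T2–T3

A tree decomposition must satisfy three properties: every vertex lies in some bag; for every edge, both endpoints lie together in some bag; and for every vertex, the bags containing it form a connected subtree. Here bags containing vertex 2 are not connected in the tree, so the decomposition is invalid.

No — bags containing vertex 2 are not connected in the tree.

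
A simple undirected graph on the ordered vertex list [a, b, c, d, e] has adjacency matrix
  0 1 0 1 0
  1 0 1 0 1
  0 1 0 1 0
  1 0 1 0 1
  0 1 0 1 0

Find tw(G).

2

A width-2 tree decomposition is:
Bags: B1 = {b, d, e}  B2 = {a, b, d}  B3 = {b, c, d}
Tree: B1–B2, B2–B3
Each bag holds 3 vertices, so the decomposition has width 2, which upper-bounds the treewidth. Since e–d–a–b–e is a cycle in G, G is not acyclic. Forests are exactly the graphs of treewidth ≤ 1, so tw(G) ≥ 2. Hence tw(G) = 2 exactly.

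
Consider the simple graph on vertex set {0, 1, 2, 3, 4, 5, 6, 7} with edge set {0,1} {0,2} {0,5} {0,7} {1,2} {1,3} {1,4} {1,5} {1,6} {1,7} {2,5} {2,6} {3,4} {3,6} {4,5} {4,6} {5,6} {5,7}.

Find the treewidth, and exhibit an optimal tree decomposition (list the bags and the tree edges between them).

Each bag holds 4 vertices, so the decomposition has width 3, which upper-bounds the treewidth. On the other hand G contains the 4-clique {1, 3, 4, 6}. A clique must lie in a single bag of any decomposition, so no decomposition can have width below 3. Combining the bounds, tw(G) = 3.

Treewidth 3.
One optimal decomposition is:
Bags: B1 = {1, 2, 5, 6}  B2 = {1, 4, 5, 6}  B3 = {1, 3, 4, 6}  B4 = {0, 1, 2, 5}  B5 = {0, 1, 5, 7}
Tree: B1–B2, B2–B3, B1–B4, B4–B5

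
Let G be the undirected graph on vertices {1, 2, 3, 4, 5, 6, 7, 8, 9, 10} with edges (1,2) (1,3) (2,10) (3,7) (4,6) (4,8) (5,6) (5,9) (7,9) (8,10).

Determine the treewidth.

A width-2 tree decomposition is:
Bags: B1 = {1, 2, 10}  B2 = {1, 3, 10}  B3 = {3, 7, 10}  B4 = {7, 9, 10}  B5 = {5, 9, 10}  B6 = {5, 6, 10}  B7 = {4, 6, 10}  B8 = {4, 8, 10}
Tree: B1–B2, B2–B3, B3–B4, B4–B5, B5–B6, B6–B7, B7–B8
The largest bag has 3 vertices, giving width 2; this decomposition certifies tw(G) ≤ 2. For the lower bound, G contains the cycle 10–2–1–3–7–9–5–6–4–8–10, so G is not a forest; only forests have treewidth ≤ 1, hence tw(G) ≥ 2. Therefore the treewidth is 2.

2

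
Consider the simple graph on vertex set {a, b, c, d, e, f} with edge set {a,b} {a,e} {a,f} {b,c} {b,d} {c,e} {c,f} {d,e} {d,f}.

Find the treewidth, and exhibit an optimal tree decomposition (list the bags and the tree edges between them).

Treewidth 3.
One optimal decomposition is:
Bags: B1 = {a, b, c, d}  B2 = {a, c, d, f}  B3 = {a, c, d, e}
Tree: B1–B2, B2–B3

The largest bag has 4 vertices, giving width 3; this decomposition certifies tw(G) ≤ 3. For the lower bound: the 4 vertex sets {b,c}, {a,f}, {d}, {e} are disjoint, each induces a connected subgraph, and every pair is joined by at least one edge of G. Contracting each set to a single vertex therefore yields K_{4} as a minor, and since treewidth is minor-monotone, tw(G) ≥ tw(K_{4}) = 3. Therefore the treewidth is 3.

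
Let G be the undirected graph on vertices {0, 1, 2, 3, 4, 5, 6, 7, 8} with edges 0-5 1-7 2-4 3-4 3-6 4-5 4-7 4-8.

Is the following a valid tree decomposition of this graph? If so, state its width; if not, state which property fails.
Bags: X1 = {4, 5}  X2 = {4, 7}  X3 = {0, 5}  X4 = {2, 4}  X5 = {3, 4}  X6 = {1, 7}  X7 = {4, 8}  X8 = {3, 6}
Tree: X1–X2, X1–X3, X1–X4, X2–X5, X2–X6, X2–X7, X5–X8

Yes; width 1.

Checking the three conditions: (i) the bags cover all of {0, 1, 2, 3, 4, 5, 6, 7, 8}; (ii) for each edge, some bag contains both endpoints; (iii) the bags containing any fixed vertex form a subtree. All hold, so the decomposition is valid with width 2 − 1 = 1.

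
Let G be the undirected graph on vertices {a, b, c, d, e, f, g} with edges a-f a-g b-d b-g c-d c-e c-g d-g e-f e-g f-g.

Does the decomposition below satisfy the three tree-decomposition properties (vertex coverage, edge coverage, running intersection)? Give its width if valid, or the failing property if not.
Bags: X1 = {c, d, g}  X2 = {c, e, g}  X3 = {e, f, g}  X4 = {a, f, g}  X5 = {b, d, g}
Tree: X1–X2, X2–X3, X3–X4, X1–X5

Every vertex of G appears in some bag (union = {a, b, c, d, e, f, g}); every edge is covered by a bag; and for each vertex v the set of bags containing v is connected in the bag tree. The decomposition is therefore valid. The largest bag has 3 vertices, so the width is 2.

Yes; width 2.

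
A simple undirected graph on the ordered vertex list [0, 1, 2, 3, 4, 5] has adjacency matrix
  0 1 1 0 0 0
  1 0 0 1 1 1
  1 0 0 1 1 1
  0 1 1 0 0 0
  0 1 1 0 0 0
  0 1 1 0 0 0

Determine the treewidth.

2

A width-2 tree decomposition is:
Bags: B1 = {1, 2, 3}  B2 = {1, 2, 4}  B3 = {1, 2, 5}  B4 = {0, 1, 2}
Tree: B1–B2, B2–B3, B3–B4
Every bag has size at most 3, so the width is 3 − 1 = 2 and tw(G) ≤ 2. For the lower bound, G contains the cycle 3–1–4–2–3, so G is not a forest; only forests have treewidth ≤ 1, hence tw(G) ≥ 2. The upper and lower bounds meet at 2, so that is the treewidth.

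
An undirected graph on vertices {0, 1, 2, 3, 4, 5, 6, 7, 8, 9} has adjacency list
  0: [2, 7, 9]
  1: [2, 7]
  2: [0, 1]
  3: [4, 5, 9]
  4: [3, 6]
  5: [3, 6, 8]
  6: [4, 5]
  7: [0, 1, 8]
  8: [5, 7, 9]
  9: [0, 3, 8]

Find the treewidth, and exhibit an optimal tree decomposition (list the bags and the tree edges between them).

Each bag holds 3 vertices, so the decomposition has width 2, which upper-bounds the treewidth. For the lower bound, G contains the cycle 2–1–7–0–2, so G is not a forest; only forests have treewidth ≤ 1, hence tw(G) ≥ 2. Combining the bounds, tw(G) = 2.

Treewidth 2.
Bags: B1 = {0, 1, 2}  B2 = {0, 1, 7}  B3 = {0, 7, 9}  B4 = {7, 8, 9}  B5 = {3, 8, 9}  B6 = {3, 5, 8}  B7 = {3, 4, 5}  B8 = {4, 5, 6}
Tree: B1–B2, B2–B3, B3–B4, B4–B5, B5–B6, B6–B7, B7–B8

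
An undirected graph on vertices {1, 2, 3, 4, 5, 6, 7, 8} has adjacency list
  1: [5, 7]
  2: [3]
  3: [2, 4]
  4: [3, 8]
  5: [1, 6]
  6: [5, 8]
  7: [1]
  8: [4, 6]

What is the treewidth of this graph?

A width-1 tree decomposition is:
Bags: B1 = {2, 3}  B2 = {3, 4}  B3 = {4, 8}  B4 = {6, 8}  B5 = {5, 6}  B6 = {1, 5}  B7 = {1, 7}
Tree: B1–B2, B2–B3, B3–B4, B4–B5, B5–B6, B6–B7
Every bag has size at most 2, so the width is 2 − 1 = 1 and tw(G) ≤ 1. Since G has at least one edge (e.g. 2–3), it is not an edgeless graph, so tw(G) ≥ 1. Combining the bounds, tw(G) = 1.

1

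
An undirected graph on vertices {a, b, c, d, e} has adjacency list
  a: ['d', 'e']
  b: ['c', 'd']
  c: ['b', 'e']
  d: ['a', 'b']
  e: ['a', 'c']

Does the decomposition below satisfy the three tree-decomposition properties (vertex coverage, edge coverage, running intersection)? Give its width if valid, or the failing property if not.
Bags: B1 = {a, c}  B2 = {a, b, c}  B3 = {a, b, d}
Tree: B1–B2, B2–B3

A tree decomposition must satisfy three properties: every vertex lies in some bag; for every edge, both endpoints lie together in some bag; and for every vertex, the bags containing it form a connected subtree. Here vertex e appears in no bag, so the decomposition is invalid.

No — vertex e appears in no bag.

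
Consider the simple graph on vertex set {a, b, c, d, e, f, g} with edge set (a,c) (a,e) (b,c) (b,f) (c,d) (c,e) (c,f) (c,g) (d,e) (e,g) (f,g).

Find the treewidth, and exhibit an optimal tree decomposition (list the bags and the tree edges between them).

Every bag has size at most 3, so the width is 3 − 1 = 2 and tw(G) ≤ 2. On the other hand G contains the 3-clique {c, e, g}. A clique must lie in a single bag of any decomposition, so no decomposition can have width below 2. Combining the bounds, tw(G) = 2.

Treewidth 2.
One such decomposition:
Bags: B1 = {c, e, g}  B2 = {c, d, e}  B3 = {a, c, e}  B4 = {c, f, g}  B5 = {b, c, f}
Tree: B1–B2, B1–B3, B1–B4, B4–B5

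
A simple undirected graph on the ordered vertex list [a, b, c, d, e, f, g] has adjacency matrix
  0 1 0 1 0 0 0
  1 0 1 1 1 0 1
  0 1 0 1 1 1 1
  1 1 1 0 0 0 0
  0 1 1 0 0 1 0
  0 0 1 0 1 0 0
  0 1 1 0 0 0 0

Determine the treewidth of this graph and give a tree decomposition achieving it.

The largest bag has 3 vertices, giving width 2; this decomposition certifies tw(G) ≤ 2. Conversely, {c, e, f} is a clique of size 3, and the vertices of any clique must share a bag in every tree decomposition; so some bag has ≥ 3 vertices and tw(G) ≥ 2. Combining the bounds, tw(G) = 2.

Treewidth 2.
One such decomposition:
Bags: B1 = {b, c, g}  B2 = {b, c, d}  B3 = {b, c, e}  B4 = {a, b, d}  B5 = {c, e, f}
Tree: B1–B2, B1–B3, B2–B4, B3–B5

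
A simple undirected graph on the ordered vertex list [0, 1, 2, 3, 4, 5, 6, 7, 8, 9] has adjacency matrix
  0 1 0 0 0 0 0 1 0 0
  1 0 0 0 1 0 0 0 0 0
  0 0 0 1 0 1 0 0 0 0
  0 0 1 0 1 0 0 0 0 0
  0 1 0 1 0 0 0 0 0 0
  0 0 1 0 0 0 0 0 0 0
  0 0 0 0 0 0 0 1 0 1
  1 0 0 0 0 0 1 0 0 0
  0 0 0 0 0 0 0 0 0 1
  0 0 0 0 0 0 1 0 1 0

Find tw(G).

1

A width-1 tree decomposition is:
Bags: B1 = {2, 5}  B2 = {2, 3}  B3 = {3, 4}  B4 = {1, 4}  B5 = {0, 1}  B6 = {0, 7}  B7 = {6, 7}  B8 = {6, 9}  B9 = {8, 9}
Tree: B1–B2, B2–B3, B3–B4, B4–B5, B5–B6, B6–B7, B7–B8, B8–B9
Every bag has size at most 2, so the width is 2 − 1 = 1 and tw(G) ≤ 1. Any graph with an edge has treewidth ≥ 1, and G has the edge 5–2. The upper and lower bounds meet at 1, so that is the treewidth.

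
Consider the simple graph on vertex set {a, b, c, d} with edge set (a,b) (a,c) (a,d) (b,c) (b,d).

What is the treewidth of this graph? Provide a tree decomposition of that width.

Treewidth 2.
One such decomposition:
Bags: B1 = {a, b, d}  B2 = {a, b, c}
Tree: B1–B2

Each bag holds 3 vertices, so the decomposition has width 2, which upper-bounds the treewidth. On the other hand G contains the 3-clique {a, b, d}. A clique must lie in a single bag of any decomposition, so no decomposition can have width below 2. The upper and lower bounds meet at 2, so that is the treewidth.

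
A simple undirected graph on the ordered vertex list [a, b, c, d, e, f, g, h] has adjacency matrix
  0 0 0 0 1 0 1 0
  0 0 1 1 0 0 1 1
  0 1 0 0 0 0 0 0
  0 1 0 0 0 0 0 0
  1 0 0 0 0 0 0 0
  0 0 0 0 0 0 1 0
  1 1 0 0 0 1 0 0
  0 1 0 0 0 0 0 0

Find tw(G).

A width-1 tree decomposition is:
Bags: B1 = {b, g}  B2 = {a, g}  B3 = {a, e}  B4 = {b, c}  B5 = {f, g}  B6 = {b, h}  B7 = {b, d}
Tree: B1–B2, B2–B3, B1–B4, B2–B5, B4–B6, B4–B7
Every bag has size at most 2, so the width is 2 − 1 = 1 and tw(G) ≤ 1. Since G has at least one edge (e.g. g–b), it is not an edgeless graph, so tw(G) ≥ 1. Combining the bounds, tw(G) = 1.

1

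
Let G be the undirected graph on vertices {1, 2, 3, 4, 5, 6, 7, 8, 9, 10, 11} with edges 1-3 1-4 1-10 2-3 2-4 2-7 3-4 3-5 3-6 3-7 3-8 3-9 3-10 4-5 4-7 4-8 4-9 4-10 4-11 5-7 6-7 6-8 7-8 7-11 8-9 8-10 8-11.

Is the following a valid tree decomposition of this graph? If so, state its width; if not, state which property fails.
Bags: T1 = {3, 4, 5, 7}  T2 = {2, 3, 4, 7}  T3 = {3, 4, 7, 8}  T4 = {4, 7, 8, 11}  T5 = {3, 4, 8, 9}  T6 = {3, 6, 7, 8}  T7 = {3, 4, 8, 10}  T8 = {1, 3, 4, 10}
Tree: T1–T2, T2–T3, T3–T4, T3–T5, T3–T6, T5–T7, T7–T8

Yes; width 3.

Every vertex of G appears in some bag (union = {1, 2, 3, 4, 5, 6, 7, 8, 9, 10, 11}); every edge is covered by a bag; and for each vertex v the set of bags containing v is connected in the bag tree. The decomposition is therefore valid. The largest bag has 4 vertices, so the width is 3.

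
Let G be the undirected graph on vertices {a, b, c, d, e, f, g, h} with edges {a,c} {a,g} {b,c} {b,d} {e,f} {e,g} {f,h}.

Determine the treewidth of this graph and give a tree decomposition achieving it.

Treewidth 1.
One optimal decomposition is:
Bags: B1 = {b, d}  B2 = {b, c}  B3 = {a, c}  B4 = {a, g}  B5 = {e, g}  B6 = {e, f}  B7 = {f, h}
Tree: B1–B2, B2–B3, B3–B4, B4–B5, B5–B6, B6–B7

The largest bag has 2 vertices, giving width 1; this decomposition certifies tw(G) ≤ 1. Any graph with an edge has treewidth ≥ 1, and G has the edge d–b. The upper and lower bounds meet at 1, so that is the treewidth.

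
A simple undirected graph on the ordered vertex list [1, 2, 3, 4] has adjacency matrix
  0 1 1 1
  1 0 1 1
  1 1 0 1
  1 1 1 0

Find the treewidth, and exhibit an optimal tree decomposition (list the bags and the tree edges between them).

With just one bag of size 4, the width is 4 − 1 = 3, so tw(G) ≤ 3. Conversely, {1, 2, 3, 4} is a clique of size 4, and the vertices of any clique must share a bag in every tree decomposition; so some bag has ≥ 4 vertices and tw(G) ≥ 3. Hence tw(G) = 3 exactly.

Treewidth 3.
One such decomposition:
Bags: B1 = {1, 2, 3, 4}
Tree: (single bag)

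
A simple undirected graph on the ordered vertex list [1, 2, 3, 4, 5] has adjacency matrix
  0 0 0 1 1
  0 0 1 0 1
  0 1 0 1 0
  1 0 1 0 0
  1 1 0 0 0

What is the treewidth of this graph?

2

A width-2 tree decomposition is:
Bags: B1 = {1, 3, 4}  B2 = {1, 2, 3}  B3 = {1, 2, 5}
Tree: B1–B2, B2–B3
The largest bag has 3 vertices, giving width 2; this decomposition certifies tw(G) ≤ 2. Since 1–4–3–2–5–1 is a cycle in G, G is not acyclic. Forests are exactly the graphs of treewidth ≤ 1, so tw(G) ≥ 2. Therefore the treewidth is 2.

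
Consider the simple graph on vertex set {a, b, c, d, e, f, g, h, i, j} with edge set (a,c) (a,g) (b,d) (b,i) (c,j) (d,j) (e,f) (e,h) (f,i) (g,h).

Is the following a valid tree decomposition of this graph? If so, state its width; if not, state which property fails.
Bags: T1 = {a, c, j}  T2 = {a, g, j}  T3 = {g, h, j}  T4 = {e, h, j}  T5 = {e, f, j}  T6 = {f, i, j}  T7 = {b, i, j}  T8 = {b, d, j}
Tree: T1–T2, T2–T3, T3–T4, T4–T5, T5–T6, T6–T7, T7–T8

Yes; width 2.

Every vertex of G appears in some bag (union = {a, b, c, d, e, f, g, h, i, j}); every edge is covered by a bag; and for each vertex v the set of bags containing v is connected in the bag tree. The decomposition is therefore valid. The largest bag has 3 vertices, so the width is 2.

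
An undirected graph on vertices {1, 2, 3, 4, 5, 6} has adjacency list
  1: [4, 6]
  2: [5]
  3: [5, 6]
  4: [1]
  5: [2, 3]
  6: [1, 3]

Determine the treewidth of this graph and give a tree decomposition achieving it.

Treewidth 1.
One optimal decomposition is:
Bags: B1 = {1, 4}  B2 = {1, 6}  B3 = {3, 6}  B4 = {3, 5}  B5 = {2, 5}
Tree: B1–B2, B2–B3, B3–B4, B4–B5

Every bag has size at most 2, so the width is 2 − 1 = 1 and tw(G) ≤ 1. Any graph with an edge has treewidth ≥ 1, and G has the edge 4–1. The upper and lower bounds meet at 1, so that is the treewidth.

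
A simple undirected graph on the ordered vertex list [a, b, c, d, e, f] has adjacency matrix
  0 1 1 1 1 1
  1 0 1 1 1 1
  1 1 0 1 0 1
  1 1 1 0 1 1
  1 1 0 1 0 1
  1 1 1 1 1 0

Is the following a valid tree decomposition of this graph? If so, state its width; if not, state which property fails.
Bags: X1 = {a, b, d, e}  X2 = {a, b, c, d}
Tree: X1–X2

A tree decomposition must satisfy three properties: every vertex lies in some bag; for every edge, both endpoints lie together in some bag; and for every vertex, the bags containing it form a connected subtree. Here vertex f appears in no bag, so the decomposition is invalid.

No — vertex f appears in no bag.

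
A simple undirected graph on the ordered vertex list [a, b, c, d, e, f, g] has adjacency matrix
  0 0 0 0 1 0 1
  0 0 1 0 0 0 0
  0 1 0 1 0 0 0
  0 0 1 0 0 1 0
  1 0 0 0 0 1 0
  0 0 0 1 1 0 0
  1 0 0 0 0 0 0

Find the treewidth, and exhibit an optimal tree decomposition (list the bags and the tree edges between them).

Every bag has size at most 2, so the width is 2 − 1 = 1 and tw(G) ≤ 1. Since G has at least one edge (e.g. g–a), it is not an edgeless graph, so tw(G) ≥ 1. The upper and lower bounds meet at 1, so that is the treewidth.

Treewidth 1.
One such decomposition:
Bags: B1 = {a, g}  B2 = {a, e}  B3 = {e, f}  B4 = {d, f}  B5 = {c, d}  B6 = {b, c}
Tree: B1–B2, B2–B3, B3–B4, B4–B5, B5–B6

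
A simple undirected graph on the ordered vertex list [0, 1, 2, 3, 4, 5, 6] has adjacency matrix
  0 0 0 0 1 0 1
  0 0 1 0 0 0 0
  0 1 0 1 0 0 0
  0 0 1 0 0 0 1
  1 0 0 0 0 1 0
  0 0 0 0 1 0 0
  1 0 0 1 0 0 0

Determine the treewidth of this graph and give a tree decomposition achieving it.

The largest bag has 2 vertices, giving width 1; this decomposition certifies tw(G) ≤ 1. G has an edge, so its treewidth is at least 1. Therefore the treewidth is 1.

Treewidth 1.
One such decomposition:
Bags: B1 = {1, 2}  B2 = {2, 3}  B3 = {3, 6}  B4 = {0, 6}  B5 = {0, 4}  B6 = {4, 5}
Tree: B1–B2, B2–B3, B3–B4, B4–B5, B5–B6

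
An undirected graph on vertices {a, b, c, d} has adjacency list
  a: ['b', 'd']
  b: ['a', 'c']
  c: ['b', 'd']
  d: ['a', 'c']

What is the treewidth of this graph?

2

A width-2 tree decomposition is:
Bags: B1 = {a, c, d}  B2 = {a, b, c}
Tree: B1–B2
Each bag holds 3 vertices, so the decomposition has width 2, which upper-bounds the treewidth. Since c–d–a–b–c is a cycle in G, G is not acyclic. Forests are exactly the graphs of treewidth ≤ 1, so tw(G) ≥ 2. The upper and lower bounds meet at 2, so that is the treewidth.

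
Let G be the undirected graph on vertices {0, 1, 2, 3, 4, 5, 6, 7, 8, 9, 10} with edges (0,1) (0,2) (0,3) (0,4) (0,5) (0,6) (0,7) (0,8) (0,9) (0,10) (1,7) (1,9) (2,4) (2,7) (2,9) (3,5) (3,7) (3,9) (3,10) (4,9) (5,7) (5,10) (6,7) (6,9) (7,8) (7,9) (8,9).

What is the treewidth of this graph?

3

A width-3 tree decomposition is:
Bags: B1 = {0, 3, 7, 9}  B2 = {0, 7, 8, 9}  B3 = {0, 3, 5, 7}  B4 = {0, 2, 7, 9}  B5 = {0, 1, 7, 9}  B6 = {0, 3, 5, 10}  B7 = {0, 2, 4, 9}  B8 = {0, 6, 7, 9}
Tree: B1–B2, B1–B3, B2–B4, B1–B5, B3–B6, B4–B7, B1–B8
Every bag has size at most 4, so the width is 4 − 1 = 3 and tw(G) ≤ 3. For the lower bound, the 4 vertices {0, 3, 5, 10} are pairwise adjacent, and any tree decomposition puts a clique entirely inside one bag — forcing width ≥ 3. Hence tw(G) = 3 exactly.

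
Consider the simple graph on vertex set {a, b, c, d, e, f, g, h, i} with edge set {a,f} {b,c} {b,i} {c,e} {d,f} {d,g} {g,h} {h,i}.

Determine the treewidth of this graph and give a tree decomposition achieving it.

Treewidth 1.
One optimal decomposition is:
Bags: B1 = {c, e}  B2 = {b, c}  B3 = {b, i}  B4 = {h, i}  B5 = {g, h}  B6 = {d, g}  B7 = {d, f}  B8 = {a, f}
Tree: B1–B2, B2–B3, B3–B4, B4–B5, B5–B6, B6–B7, B7–B8

The largest bag has 2 vertices, giving width 1; this decomposition certifies tw(G) ≤ 1. Since G has at least one edge (e.g. e–c), it is not an edgeless graph, so tw(G) ≥ 1. Therefore the treewidth is 1.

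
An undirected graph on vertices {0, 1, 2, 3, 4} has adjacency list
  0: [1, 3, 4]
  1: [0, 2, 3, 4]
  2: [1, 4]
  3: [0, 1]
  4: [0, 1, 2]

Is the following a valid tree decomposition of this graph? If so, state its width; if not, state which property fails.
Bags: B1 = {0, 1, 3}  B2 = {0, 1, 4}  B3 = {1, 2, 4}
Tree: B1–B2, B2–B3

Yes; width 2.

Checking the three conditions: (i) the bags cover all of {0, 1, 2, 3, 4}; (ii) for each edge, some bag contains both endpoints; (iii) the bags containing any fixed vertex form a subtree. All hold, so the decomposition is valid with width 3 − 1 = 2.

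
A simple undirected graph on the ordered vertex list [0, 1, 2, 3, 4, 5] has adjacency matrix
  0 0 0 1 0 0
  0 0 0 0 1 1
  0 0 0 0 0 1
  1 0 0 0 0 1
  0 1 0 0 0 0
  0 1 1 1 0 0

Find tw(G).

1

A width-1 tree decomposition is:
Bags: B1 = {1, 5}  B2 = {3, 5}  B3 = {2, 5}  B4 = {0, 3}  B5 = {1, 4}
Tree: B1–B2, B2–B3, B2–B4, B1–B5
The largest bag has 2 vertices, giving width 1; this decomposition certifies tw(G) ≤ 1. Any graph with an edge has treewidth ≥ 1, and G has the edge 1–5. Combining the bounds, tw(G) = 1.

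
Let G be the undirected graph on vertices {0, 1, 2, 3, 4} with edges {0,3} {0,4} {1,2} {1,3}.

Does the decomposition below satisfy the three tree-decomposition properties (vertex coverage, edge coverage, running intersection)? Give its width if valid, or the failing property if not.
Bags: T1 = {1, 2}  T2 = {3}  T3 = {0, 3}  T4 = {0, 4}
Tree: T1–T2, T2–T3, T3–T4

No — edge (1,3) lies in no bag.

A tree decomposition must satisfy three properties: every vertex lies in some bag; for every edge, both endpoints lie together in some bag; and for every vertex, the bags containing it form a connected subtree. Here edge (1,3) lies in no bag, so the decomposition is invalid.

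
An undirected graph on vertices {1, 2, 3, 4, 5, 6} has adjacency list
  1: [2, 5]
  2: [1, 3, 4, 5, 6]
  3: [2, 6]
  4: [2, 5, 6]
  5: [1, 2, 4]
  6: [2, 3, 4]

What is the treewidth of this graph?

2

A width-2 tree decomposition is:
Bags: B1 = {1, 2, 5}  B2 = {2, 4, 5}  B3 = {2, 4, 6}  B4 = {2, 3, 6}
Tree: B1–B2, B2–B3, B3–B4
The largest bag has 3 vertices, giving width 2; this decomposition certifies tw(G) ≤ 2. For the lower bound, the 3 vertices {1, 2, 5} are pairwise adjacent, and any tree decomposition puts a clique entirely inside one bag — forcing width ≥ 2. Hence tw(G) = 2 exactly.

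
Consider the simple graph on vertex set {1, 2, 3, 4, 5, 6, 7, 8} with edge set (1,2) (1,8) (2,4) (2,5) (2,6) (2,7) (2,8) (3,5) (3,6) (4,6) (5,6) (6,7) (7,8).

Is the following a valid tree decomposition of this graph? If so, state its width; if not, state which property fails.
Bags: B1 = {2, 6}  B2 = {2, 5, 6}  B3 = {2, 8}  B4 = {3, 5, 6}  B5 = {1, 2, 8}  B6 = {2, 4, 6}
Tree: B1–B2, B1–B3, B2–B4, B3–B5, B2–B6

A tree decomposition must satisfy three properties: every vertex lies in some bag; for every edge, both endpoints lie together in some bag; and for every vertex, the bags containing it form a connected subtree. Here vertex 7 appears in no bag, so the decomposition is invalid.

No — vertex 7 appears in no bag.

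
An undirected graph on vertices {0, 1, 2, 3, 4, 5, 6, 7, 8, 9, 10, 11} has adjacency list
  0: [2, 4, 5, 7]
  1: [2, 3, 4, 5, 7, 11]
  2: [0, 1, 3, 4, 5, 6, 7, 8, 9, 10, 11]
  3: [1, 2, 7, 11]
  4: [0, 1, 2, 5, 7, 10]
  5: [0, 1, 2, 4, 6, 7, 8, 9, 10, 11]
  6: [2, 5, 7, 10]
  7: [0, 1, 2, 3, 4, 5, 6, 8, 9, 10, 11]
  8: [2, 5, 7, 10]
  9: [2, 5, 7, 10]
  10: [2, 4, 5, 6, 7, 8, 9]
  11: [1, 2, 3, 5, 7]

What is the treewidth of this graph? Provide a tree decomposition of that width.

Each bag holds 5 vertices, so the decomposition has width 4, which upper-bounds the treewidth. Conversely, {1, 2, 3, 7, 11} is a clique of size 5, and the vertices of any clique must share a bag in every tree decomposition; so some bag has ≥ 5 vertices and tw(G) ≥ 4. Therefore the treewidth is 4.

Treewidth 4.
One optimal decomposition is:
Bags: B1 = {2, 5, 7, 9, 10}  B2 = {2, 4, 5, 7, 10}  B3 = {1, 2, 4, 5, 7}  B4 = {0, 2, 4, 5, 7}  B5 = {2, 5, 6, 7, 10}  B6 = {1, 2, 5, 7, 11}  B7 = {2, 5, 7, 8, 10}  B8 = {1, 2, 3, 7, 11}
Tree: B1–B2, B2–B3, B3–B4, B2–B5, B3–B6, B1–B7, B6–B8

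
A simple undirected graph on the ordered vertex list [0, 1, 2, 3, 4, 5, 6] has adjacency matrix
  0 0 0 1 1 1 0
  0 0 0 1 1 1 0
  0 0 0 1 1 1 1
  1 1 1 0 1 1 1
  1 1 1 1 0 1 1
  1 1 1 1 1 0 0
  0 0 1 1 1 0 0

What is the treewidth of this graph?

3

A width-3 tree decomposition is:
Bags: B1 = {0, 3, 4, 5}  B2 = {2, 3, 4, 5}  B3 = {1, 3, 4, 5}  B4 = {2, 3, 4, 6}
Tree: B1–B2, B2–B3, B2–B4
The largest bag has 4 vertices, giving width 3; this decomposition certifies tw(G) ≤ 3. On the other hand G contains the 4-clique {0, 3, 4, 5}. A clique must lie in a single bag of any decomposition, so no decomposition can have width below 3. Hence tw(G) = 3 exactly.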